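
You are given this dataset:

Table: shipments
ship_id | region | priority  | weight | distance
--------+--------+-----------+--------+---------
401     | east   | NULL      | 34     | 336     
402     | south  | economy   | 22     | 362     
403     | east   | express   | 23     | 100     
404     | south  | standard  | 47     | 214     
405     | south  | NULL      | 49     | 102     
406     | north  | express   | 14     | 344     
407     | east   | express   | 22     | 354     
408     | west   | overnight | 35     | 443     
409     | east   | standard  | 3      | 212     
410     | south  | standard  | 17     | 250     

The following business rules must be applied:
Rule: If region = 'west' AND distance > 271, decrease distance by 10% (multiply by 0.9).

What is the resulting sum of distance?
2672.7

Step 1: Find records where region = 'west' AND distance > 271
Step 2: 1 records match, summing to 443
Step 3: After multiplier: 443 × 0.9 = 398.7
Step 4: Unaffected records sum: 2274
Step 5: Final sum = 398.7 + 2274 = 2672.7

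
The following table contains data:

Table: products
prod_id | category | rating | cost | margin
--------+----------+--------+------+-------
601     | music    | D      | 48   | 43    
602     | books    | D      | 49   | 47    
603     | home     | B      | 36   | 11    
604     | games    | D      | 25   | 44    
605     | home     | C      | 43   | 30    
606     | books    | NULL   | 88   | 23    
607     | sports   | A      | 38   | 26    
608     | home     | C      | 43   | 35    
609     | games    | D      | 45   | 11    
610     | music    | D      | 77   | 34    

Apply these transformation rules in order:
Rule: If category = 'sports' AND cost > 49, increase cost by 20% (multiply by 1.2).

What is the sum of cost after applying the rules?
492

Step 1: Find records where category = 'sports' AND cost > 49
Step 2: 0 records match, summing to 0
Step 3: After multiplier: 0 × 1.2 = 0.0
Step 4: Unaffected records sum: 492
Step 5: Final sum = 0.0 + 492 = 492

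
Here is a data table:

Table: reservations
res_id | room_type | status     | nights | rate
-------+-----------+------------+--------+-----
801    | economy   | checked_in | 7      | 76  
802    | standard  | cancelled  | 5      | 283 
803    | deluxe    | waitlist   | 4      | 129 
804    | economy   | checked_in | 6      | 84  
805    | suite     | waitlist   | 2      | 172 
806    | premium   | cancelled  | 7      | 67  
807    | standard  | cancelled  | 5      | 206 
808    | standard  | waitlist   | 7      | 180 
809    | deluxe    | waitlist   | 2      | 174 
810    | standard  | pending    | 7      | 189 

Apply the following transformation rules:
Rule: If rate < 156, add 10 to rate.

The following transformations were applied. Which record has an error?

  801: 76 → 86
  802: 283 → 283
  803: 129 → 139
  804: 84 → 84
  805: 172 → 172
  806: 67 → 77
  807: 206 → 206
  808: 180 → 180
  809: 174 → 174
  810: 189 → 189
Record 804 has an error. The correct transformed value should be 94, not 84.

Step 1: Check each record against the rule
Step 2: Record 804 has rate = 84
Step 3: Since 84 < 156, the bonus should have been applied
Step 4: Correct value = 94, but claimed value = 84
Conclusion: Record 804 has the error.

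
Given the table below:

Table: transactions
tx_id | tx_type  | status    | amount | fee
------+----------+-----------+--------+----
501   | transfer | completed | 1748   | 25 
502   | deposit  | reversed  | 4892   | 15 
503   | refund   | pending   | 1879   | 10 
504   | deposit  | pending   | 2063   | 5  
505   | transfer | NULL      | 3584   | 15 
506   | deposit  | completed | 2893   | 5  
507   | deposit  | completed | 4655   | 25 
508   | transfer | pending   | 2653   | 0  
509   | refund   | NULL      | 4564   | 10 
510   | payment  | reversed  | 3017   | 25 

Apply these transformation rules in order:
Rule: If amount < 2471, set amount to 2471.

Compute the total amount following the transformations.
33671

Step 1: 3 records have amount < 2471
Step 2: These records originally summed to 5690
Step 3: After setting to minimum: 3 × 2471 = 7413
Step 4: Unaffected records sum: 26258
Step 5: Final sum = 7413 + 26258 = 33671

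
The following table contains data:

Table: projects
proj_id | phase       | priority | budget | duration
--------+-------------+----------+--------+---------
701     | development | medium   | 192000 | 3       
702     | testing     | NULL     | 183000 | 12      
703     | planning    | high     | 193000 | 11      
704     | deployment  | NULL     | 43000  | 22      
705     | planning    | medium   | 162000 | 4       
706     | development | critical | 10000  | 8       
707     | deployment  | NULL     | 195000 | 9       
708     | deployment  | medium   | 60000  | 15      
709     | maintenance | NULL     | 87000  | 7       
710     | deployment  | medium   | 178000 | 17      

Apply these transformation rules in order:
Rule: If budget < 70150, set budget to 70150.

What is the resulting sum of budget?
1400450

Step 1: 3 records have budget < 70150
Step 2: These records originally summed to 113000
Step 3: After setting to minimum: 3 × 70150 = 210450
Step 4: Unaffected records sum: 1190000
Step 5: Final sum = 210450 + 1190000 = 1400450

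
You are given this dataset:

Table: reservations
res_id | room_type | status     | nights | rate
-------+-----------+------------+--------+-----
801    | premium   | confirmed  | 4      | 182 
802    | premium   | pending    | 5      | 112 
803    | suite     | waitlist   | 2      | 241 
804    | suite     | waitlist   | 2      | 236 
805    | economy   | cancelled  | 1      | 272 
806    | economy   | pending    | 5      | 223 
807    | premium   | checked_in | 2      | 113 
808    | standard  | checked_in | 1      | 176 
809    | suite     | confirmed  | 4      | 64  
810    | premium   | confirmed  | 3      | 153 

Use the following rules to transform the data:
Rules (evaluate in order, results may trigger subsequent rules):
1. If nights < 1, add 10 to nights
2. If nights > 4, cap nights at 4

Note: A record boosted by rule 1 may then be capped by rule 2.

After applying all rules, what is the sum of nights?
27

Step 1: Apply rule 1 to records with nights < 1
  - 0 records get bonus of 10
  - Of these, 0 records then exceed 4 and get capped
Step 2: Apply rule 2 to records with nights > 4
  - 2 records (original) are capped
Step 3: Calculate final sum = 27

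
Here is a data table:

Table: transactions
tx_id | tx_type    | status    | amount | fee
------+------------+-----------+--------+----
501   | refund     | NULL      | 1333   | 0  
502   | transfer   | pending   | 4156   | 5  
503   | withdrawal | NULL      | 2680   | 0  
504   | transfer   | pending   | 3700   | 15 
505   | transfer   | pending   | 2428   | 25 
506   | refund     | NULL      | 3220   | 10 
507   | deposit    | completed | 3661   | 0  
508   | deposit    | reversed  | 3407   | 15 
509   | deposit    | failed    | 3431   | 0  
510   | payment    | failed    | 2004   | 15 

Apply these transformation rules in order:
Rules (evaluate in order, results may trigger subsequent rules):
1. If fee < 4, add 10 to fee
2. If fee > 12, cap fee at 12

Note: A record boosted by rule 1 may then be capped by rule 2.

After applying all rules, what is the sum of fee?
103

Step 1: Apply rule 1 to records with fee < 4
  - 4 records get bonus of 10
  - Of these, 0 records then exceed 12 and get capped
Step 2: Apply rule 2 to records with fee > 12
  - 4 records (original) are capped
Step 3: Calculate final sum = 103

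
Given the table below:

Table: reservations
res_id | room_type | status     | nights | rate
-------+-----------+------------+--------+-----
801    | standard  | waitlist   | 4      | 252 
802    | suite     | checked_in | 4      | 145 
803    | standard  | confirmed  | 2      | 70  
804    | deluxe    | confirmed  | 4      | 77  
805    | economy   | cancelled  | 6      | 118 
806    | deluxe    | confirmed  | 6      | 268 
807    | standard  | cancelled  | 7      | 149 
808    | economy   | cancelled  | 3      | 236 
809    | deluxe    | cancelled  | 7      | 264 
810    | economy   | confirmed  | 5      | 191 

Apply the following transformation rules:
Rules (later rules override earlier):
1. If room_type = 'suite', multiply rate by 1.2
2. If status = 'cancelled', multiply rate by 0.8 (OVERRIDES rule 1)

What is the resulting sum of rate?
1645.6

Step 1: Rule 2 takes priority for records with status = 'cancelled'
  - 4 records: 767 × 0.8 = 613.6
Step 2: Rule 1 applies to remaining records with room_type = 'suite'
  - 1 records: 145 × 1.2 = 174.0
Step 3: Other records unchanged: 858
Step 4: Final sum = 613.6 + 174.0 + 858 = 1645.6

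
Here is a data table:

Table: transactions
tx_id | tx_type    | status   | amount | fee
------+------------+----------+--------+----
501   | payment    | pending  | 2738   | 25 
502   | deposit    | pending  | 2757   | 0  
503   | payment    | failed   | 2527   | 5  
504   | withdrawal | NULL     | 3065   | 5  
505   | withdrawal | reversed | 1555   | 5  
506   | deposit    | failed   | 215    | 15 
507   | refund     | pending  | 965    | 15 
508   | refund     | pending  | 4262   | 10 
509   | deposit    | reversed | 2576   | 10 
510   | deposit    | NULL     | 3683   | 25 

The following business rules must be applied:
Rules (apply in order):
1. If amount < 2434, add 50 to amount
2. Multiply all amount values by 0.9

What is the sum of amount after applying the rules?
22043.7

Step 1: Apply Rule 1 - Add 50 to records with amount < 2434
  - 3 records affected: 2735 + (3 × 50) = 2885
  - Unaffected records: 21608
  - Sum after Rule 1: 24493
Step 2: Apply Rule 2 - Multiply all by 0.9
  - 24493 × 0.9 = 22043.7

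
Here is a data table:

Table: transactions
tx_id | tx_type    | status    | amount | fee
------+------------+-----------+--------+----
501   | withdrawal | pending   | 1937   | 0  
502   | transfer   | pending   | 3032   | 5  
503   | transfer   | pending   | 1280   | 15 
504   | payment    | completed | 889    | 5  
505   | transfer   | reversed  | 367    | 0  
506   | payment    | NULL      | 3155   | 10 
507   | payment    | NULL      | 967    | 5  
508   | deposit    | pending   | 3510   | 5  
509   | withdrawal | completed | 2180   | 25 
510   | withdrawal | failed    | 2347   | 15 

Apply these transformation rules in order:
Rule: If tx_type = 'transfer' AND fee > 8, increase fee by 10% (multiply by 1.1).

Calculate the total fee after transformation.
86.5

Step 1: Find records where tx_type = 'transfer' AND fee > 8
Step 2: 1 records match, summing to 15
Step 3: After multiplier: 15 × 1.1 = 16.5
Step 4: Unaffected records sum: 70
Step 5: Final sum = 16.5 + 70 = 86.5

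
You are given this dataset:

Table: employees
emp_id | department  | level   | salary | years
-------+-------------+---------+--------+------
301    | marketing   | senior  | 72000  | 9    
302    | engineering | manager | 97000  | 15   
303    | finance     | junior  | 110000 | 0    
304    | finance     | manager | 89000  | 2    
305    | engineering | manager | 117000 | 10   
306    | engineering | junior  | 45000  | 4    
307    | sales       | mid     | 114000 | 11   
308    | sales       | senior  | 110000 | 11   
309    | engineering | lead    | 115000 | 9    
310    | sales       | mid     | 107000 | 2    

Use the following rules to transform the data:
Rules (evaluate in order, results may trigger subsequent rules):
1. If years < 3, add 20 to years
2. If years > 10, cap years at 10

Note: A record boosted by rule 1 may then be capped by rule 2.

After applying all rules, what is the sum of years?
92

Step 1: Apply rule 1 to records with years < 3
  - 3 records get bonus of 20
  - Of these, 3 records then exceed 10 and get capped
Step 2: Apply rule 2 to records with years > 10
  - 3 records (original) are capped
Step 3: Calculate final sum = 92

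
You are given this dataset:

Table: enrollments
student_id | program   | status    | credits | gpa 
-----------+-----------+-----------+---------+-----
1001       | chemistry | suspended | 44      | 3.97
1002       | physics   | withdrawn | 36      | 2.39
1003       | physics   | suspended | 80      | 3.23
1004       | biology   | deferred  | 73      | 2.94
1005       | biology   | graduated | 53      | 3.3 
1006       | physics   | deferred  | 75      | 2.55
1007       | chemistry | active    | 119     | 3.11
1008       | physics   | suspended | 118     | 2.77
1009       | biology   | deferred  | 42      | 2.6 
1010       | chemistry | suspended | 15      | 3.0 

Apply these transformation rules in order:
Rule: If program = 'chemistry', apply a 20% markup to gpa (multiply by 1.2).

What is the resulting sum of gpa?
31.88

Step 1: Records with program = 'chemistry' have total gpa = 10.08
Step 2: Apply multiplier: 10.08 × 1.2 = 12.1
Step 3: Other records total: 19.78
Step 4: Final sum = 12.1 + 19.78 = 31.88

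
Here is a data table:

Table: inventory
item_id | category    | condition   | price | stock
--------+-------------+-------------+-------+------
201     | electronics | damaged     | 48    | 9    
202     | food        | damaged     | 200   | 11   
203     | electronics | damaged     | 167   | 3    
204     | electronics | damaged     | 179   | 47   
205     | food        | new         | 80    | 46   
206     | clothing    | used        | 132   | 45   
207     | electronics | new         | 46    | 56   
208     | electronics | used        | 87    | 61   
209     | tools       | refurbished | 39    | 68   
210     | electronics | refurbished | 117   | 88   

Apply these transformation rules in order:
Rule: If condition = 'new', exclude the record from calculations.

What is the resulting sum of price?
969

Step 1: Identify records where condition = 'new'
Step 2: The excluded records sum to 126
Step 3: Original total price = 1095
Step 4: Remaining total = 1095 - 126 = 969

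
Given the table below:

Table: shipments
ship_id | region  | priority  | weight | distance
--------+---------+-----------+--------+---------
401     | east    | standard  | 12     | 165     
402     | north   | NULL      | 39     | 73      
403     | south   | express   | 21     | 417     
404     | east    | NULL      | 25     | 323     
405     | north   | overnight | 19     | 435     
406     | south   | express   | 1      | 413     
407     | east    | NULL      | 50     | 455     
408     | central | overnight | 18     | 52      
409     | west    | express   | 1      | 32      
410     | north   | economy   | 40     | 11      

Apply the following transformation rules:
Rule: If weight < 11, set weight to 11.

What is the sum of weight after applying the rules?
246

Step 1: 2 records have weight < 11
Step 2: These records originally summed to 2
Step 3: After setting to minimum: 2 × 11 = 22
Step 4: Unaffected records sum: 224
Step 5: Final sum = 22 + 224 = 246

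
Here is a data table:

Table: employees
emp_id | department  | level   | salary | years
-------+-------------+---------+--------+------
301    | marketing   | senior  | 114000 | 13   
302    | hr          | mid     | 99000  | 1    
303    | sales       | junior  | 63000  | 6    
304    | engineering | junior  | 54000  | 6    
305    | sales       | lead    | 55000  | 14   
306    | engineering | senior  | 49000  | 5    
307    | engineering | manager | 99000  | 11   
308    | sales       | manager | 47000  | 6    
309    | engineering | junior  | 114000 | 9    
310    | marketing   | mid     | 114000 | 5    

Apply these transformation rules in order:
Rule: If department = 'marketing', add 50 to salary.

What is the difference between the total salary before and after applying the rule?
100

Step 1: Original sum of salary = 808000
Step 2: 2 records have department = 'marketing'
Step 3: Each affected record changes by 50
Step 4: Total change = 2 × 50 = 100
Step 5: New sum = 808000 + 100 = 808100
Step 6: Difference = |808100 - 808000| = 100
        (Sum increased by 100)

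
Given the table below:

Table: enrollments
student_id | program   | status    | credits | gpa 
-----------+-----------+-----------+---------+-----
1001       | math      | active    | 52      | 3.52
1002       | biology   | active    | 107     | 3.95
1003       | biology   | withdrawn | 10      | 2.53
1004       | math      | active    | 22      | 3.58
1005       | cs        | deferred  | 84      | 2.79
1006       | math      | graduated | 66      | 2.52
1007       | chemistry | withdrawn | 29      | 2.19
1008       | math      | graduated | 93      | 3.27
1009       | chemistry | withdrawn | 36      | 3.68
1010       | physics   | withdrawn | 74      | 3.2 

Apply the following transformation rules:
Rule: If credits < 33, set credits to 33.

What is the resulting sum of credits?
611

Step 1: 3 records have credits < 33
Step 2: These records originally summed to 61
Step 3: After setting to minimum: 3 × 33 = 99
Step 4: Unaffected records sum: 512
Step 5: Final sum = 99 + 512 = 611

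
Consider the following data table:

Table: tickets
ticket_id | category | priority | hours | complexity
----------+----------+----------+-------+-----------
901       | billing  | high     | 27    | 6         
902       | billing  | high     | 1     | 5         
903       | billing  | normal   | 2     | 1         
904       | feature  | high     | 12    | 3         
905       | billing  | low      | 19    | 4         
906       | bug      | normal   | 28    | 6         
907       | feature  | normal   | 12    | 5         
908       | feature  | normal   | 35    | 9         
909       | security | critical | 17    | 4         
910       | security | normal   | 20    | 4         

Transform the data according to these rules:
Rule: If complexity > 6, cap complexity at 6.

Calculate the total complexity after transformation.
44

Step 1: 1 records have complexity > 6
Step 2: These records originally summed to 9
Step 3: After capping: 1 × 6 = 6
Step 4: Unaffected records sum: 38
Step 5: Final sum = 6 + 38 = 44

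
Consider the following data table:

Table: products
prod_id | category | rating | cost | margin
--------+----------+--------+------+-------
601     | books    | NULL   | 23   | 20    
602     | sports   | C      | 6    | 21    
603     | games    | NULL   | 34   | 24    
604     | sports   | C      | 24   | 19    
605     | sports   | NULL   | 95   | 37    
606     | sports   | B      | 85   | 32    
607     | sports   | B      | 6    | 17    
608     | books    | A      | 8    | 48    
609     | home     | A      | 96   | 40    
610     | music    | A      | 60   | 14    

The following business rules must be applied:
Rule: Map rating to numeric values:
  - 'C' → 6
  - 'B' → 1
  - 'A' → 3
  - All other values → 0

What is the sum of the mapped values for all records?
23

Step 1: Apply mapping to each record
Step 2: Count by status:
  'C': 2 records × 6 = 12
  'B': 2 records × 1 = 2
  'A': 3 records × 3 = 9
Step 3: Sum all mapped values = 23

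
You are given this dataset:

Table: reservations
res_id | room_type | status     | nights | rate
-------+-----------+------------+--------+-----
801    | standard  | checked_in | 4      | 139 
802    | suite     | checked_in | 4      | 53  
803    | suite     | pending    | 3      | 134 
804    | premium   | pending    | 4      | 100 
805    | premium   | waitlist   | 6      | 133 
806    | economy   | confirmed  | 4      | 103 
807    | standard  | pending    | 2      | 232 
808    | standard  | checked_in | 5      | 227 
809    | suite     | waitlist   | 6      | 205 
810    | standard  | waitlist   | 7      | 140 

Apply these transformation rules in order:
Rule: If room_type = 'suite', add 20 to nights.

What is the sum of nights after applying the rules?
105

Step 1: Count records where room_type = 'suite': 3
Step 2: Total bonus added: 3 × 20 = 60
Step 3: Original sum of nights: 45
Step 4: Final sum = 45 + 60 = 105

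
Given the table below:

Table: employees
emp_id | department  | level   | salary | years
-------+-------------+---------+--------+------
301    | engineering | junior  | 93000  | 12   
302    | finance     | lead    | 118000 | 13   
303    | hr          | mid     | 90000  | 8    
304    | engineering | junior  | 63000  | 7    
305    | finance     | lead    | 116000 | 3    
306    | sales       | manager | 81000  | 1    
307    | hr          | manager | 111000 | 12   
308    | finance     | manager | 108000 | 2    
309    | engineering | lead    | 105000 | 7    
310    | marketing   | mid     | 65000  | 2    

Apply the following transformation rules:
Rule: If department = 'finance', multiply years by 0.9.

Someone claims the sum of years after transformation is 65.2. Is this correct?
Yes, the result is correct.

Step 1: Calculate the correct sum after transformation
Step 2: Apply multiplier 0.9 to records where department = 'finance'
Step 3: Correct result = 65.2
Step 4: Claimed result = 65.2
Step 5: 65.2 = 65.2 ✓
Conclusion: The claimed result is correct.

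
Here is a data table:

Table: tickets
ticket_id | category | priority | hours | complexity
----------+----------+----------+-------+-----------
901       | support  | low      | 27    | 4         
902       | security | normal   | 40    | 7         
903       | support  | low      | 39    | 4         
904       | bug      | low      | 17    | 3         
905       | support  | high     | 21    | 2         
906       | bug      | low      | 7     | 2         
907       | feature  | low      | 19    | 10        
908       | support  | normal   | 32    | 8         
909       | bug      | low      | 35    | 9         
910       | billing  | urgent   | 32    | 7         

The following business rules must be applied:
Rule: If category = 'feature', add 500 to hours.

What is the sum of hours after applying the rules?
769

Step 1: Count records where category = 'feature': 1
Step 2: Total bonus added: 1 × 500 = 500
Step 3: Original sum of hours: 269
Step 4: Final sum = 269 + 500 = 769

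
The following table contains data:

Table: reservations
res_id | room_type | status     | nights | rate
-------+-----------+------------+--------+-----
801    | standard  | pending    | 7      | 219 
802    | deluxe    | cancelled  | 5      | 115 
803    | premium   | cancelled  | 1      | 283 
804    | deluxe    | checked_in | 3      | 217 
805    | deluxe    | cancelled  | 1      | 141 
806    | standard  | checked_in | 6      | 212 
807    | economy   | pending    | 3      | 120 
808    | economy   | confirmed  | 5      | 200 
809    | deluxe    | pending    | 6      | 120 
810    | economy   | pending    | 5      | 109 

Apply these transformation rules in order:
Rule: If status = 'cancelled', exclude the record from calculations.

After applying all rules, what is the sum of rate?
1197

Step 1: Identify records where status = 'cancelled'
Step 2: The excluded records sum to 539
Step 3: Original total rate = 1736
Step 4: Remaining total = 1736 - 539 = 1197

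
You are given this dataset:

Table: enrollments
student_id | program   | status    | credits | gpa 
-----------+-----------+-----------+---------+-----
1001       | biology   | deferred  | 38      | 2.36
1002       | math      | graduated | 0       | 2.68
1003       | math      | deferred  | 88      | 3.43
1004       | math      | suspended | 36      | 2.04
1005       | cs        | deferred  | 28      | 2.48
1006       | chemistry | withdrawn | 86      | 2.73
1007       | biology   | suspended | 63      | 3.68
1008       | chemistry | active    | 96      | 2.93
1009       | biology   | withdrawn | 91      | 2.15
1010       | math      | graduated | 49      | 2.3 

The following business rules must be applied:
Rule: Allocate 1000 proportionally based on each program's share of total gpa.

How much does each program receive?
biology: 305.83, chemistry: 211.35, cs: 92.61, math: 390.22

Step 1: Calculate total gpa = 26.78
Step 2: Calculate each program's proportion:
  biology: 8.19/26.78 = 30.58% → 305.83
  chemistry: 5.66/26.78 = 21.14% → 211.35
  cs: 2.48/26.78 = 9.26% → 92.61
  math: 10.45/26.78 = 39.02% → 390.22
Step 3: Verify: sum of allocations ≈ 1000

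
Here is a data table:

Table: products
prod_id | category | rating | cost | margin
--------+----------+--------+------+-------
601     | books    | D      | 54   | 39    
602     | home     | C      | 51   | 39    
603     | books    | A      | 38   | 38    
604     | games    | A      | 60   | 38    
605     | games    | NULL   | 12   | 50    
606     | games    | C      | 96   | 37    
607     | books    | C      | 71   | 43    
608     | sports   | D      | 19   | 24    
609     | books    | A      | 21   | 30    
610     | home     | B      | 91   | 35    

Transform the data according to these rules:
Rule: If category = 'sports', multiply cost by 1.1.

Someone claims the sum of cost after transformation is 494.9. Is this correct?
No, the correct result is 514.9.

Step 1: Calculate the correct sum after transformation
Step 2: Apply multiplier 1.1 to records where category = 'sports'
Step 3: Correct result = 514.9
Step 4: Claimed result = 494.9
Step 5: 514.9 ≠ 494.9
Conclusion: The claimed result is incorrect. The correct answer is 514.9.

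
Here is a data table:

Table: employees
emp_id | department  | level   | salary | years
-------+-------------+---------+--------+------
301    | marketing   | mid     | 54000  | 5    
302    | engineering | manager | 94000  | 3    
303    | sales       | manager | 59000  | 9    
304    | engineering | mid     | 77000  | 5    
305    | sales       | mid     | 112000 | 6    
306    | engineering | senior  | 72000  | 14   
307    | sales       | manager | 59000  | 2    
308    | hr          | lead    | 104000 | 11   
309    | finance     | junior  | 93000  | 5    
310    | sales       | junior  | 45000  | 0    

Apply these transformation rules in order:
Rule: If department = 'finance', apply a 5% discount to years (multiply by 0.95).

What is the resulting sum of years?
59.75

Step 1: Records with department = 'finance' have total years = 5
Step 2: Apply multiplier: 5 × 0.95 = 4.75
Step 3: Other records total: 55
Step 4: Final sum = 4.75 + 55 = 59.75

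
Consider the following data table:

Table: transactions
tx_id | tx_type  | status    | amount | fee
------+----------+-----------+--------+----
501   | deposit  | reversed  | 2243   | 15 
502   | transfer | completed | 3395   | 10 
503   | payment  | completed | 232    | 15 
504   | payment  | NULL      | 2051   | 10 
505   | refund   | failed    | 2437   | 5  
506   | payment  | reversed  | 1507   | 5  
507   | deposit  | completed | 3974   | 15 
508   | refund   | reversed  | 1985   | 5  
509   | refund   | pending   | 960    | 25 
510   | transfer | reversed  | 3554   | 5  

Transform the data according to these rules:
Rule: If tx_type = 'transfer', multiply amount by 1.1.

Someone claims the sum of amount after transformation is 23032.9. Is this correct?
Yes, the result is correct.

Step 1: Calculate the correct sum after transformation
Step 2: Apply multiplier 1.1 to records where tx_type = 'transfer'
Step 3: Correct result = 23032.9
Step 4: Claimed result = 23032.9
Step 5: 23032.9 = 23032.9 ✓
Conclusion: The claimed result is correct.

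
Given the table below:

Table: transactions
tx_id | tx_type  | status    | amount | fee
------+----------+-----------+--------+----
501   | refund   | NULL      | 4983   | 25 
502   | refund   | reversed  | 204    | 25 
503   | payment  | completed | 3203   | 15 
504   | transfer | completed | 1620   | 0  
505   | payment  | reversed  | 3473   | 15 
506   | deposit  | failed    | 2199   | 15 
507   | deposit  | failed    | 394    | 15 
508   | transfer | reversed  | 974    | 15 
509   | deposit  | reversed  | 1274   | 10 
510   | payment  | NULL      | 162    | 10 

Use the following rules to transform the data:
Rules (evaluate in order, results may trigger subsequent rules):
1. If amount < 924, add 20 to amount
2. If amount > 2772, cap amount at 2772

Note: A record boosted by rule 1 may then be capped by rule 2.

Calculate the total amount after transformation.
15203

Step 1: Apply rule 1 to records with amount < 924
  - 3 records get bonus of 20
  - Of these, 0 records then exceed 2772 and get capped
Step 2: Apply rule 2 to records with amount > 2772
  - 3 records (original) are capped
Step 3: Calculate final sum = 15203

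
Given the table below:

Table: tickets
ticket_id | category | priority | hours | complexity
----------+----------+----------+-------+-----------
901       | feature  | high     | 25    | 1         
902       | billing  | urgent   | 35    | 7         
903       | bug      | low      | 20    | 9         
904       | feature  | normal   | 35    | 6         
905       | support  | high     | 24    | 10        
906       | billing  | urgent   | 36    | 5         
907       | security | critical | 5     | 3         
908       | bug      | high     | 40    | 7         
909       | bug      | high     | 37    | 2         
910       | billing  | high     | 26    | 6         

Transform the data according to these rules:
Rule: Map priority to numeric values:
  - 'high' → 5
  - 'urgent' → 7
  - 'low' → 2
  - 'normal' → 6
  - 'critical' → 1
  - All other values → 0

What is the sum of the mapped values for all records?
48

Step 1: Apply mapping to each record
Step 2: Count by status:
  'high': 5 records × 5 = 25
  'urgent': 2 records × 7 = 14
  'low': 1 records × 2 = 2
  'normal': 1 records × 6 = 6
  'critical': 1 records × 1 = 1
Step 3: Sum all mapped values = 48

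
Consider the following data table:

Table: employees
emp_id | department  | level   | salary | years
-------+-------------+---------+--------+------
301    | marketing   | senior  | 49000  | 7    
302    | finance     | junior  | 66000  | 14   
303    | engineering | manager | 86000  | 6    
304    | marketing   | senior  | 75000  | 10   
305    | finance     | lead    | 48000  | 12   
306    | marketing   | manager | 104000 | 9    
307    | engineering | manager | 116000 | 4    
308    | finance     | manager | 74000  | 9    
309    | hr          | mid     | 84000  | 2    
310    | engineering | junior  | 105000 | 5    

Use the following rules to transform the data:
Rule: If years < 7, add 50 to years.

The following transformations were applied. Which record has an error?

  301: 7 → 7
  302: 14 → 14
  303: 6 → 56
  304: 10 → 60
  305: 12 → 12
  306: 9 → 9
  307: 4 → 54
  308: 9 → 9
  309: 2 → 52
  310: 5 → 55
Record 304 has an error. The correct transformed value should be 10, not 60.

Step 1: Check each record against the rule
Step 2: Record 304 has years = 10
Step 3: Since 10 >= 7, the bonus should not have been applied
Step 4: Correct value = 10, but claimed value = 60
Conclusion: Record 304 has the error.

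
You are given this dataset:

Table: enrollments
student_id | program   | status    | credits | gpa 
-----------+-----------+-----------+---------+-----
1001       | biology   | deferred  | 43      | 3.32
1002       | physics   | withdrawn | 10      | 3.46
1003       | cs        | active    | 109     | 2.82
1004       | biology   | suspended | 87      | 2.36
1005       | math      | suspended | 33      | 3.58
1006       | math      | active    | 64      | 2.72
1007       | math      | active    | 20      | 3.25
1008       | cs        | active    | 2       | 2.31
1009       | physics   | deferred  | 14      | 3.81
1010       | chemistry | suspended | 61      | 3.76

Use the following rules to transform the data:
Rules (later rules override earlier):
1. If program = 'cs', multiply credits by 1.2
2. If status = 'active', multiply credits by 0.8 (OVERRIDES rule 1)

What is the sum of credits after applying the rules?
404.0

Step 1: Rule 2 takes priority for records with status = 'active'
  - 4 records: 195 × 0.8 = 156.0
Step 2: Rule 1 applies to remaining records with program = 'cs'
  - 0 records: 0 × 1.2 = 0.0
Step 3: Other records unchanged: 248
Step 4: Final sum = 156.0 + 0.0 + 248 = 404.0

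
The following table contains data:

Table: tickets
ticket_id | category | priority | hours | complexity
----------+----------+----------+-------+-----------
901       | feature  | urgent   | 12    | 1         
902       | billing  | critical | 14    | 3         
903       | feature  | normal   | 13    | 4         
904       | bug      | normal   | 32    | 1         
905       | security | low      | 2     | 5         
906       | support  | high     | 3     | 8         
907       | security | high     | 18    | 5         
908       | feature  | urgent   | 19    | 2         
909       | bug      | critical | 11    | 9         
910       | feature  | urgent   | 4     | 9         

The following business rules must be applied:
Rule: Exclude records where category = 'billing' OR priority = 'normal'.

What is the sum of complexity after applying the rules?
39

Step 1: Find records where category = 'billing' OR priority = 'normal'
Step 2: 3 records match, summing to 8
Step 3: Original sum: 47
Step 4: Remaining sum = 47 - 8 = 39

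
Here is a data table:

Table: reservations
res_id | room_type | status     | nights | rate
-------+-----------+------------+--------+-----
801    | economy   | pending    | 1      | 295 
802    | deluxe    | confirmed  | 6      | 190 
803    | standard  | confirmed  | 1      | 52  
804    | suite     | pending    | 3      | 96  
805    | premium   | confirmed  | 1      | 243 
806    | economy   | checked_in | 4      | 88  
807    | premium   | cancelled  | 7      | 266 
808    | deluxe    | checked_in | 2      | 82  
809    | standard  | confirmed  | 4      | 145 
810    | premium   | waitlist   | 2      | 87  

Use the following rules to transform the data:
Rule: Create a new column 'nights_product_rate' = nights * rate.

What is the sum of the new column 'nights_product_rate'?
5150

Step 1: For each record, compute nights * rate
Example calculations:
  1 * 295 = 295
  6 * 190 = 1140
  1 * 52 = 52
  ...
Step 2: Sum all derived values
Step 3: Total = 5150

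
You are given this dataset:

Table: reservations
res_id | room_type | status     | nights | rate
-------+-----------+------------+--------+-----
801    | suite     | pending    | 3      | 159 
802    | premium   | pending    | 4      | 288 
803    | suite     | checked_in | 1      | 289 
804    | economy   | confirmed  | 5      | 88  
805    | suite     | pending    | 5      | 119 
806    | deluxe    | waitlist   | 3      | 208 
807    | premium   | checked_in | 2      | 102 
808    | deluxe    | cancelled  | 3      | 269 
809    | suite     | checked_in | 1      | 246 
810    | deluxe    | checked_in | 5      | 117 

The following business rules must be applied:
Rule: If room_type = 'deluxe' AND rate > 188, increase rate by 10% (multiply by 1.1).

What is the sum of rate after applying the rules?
1932.7

Step 1: Find records where room_type = 'deluxe' AND rate > 188
Step 2: 2 records match, summing to 477
Step 3: After multiplier: 477 × 1.1 = 524.7
Step 4: Unaffected records sum: 1408
Step 5: Final sum = 524.7 + 1408 = 1932.7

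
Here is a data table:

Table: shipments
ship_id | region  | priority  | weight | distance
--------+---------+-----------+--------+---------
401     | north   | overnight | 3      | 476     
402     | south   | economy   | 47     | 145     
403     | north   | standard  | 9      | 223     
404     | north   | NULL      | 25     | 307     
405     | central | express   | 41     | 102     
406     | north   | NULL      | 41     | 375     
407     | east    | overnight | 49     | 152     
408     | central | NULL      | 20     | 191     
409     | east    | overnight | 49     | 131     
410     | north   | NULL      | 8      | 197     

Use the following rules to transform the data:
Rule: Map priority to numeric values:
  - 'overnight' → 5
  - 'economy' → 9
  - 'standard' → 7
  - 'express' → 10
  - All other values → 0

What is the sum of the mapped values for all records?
41

Step 1: Apply mapping to each record
Step 2: Count by status:
  'overnight': 3 records × 5 = 15
  'economy': 1 records × 9 = 9
  'standard': 1 records × 7 = 7
  'express': 1 records × 10 = 10
Step 3: Sum all mapped values = 41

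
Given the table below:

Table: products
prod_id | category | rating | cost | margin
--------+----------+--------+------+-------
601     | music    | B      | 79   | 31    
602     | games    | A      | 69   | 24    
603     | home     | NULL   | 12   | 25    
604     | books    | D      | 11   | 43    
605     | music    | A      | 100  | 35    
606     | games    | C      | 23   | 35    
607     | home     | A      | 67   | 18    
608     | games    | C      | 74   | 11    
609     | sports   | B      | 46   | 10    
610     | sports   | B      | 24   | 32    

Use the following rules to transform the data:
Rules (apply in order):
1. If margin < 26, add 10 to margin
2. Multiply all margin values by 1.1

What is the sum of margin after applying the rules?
345.4

Step 1: Apply Rule 1 - Add 10 to records with margin < 26
  - 5 records affected: 88 + (5 × 10) = 138
  - Unaffected records: 176
  - Sum after Rule 1: 314
Step 2: Apply Rule 2 - Multiply all by 1.1
  - 314 × 1.1 = 345.4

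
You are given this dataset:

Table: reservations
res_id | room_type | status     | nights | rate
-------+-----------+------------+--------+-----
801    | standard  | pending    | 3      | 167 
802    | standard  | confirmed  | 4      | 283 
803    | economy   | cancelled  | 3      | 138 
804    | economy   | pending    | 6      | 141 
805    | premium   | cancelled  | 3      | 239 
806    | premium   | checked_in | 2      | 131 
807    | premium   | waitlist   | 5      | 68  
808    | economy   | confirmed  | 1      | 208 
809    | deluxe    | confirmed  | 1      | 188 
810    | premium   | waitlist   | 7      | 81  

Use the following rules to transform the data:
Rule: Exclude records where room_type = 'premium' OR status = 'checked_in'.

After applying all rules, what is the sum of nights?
18

Step 1: Find records where room_type = 'premium' OR status = 'checked_in'
Step 2: 4 records match, summing to 17
Step 3: Original sum: 35
Step 4: Remaining sum = 35 - 17 = 18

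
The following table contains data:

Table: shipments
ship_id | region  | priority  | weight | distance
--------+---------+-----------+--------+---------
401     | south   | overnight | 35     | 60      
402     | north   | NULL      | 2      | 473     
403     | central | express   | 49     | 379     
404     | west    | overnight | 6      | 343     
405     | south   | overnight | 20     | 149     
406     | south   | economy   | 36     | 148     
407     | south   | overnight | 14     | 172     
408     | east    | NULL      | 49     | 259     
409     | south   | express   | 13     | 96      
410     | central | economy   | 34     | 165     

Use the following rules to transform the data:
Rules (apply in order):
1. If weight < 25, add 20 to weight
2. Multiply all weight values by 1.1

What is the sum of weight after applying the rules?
393.8

Step 1: Apply Rule 1 - Add 20 to records with weight < 25
  - 5 records affected: 55 + (5 × 20) = 155
  - Unaffected records: 203
  - Sum after Rule 1: 358
Step 2: Apply Rule 2 - Multiply all by 1.1
  - 358 × 1.1 = 393.8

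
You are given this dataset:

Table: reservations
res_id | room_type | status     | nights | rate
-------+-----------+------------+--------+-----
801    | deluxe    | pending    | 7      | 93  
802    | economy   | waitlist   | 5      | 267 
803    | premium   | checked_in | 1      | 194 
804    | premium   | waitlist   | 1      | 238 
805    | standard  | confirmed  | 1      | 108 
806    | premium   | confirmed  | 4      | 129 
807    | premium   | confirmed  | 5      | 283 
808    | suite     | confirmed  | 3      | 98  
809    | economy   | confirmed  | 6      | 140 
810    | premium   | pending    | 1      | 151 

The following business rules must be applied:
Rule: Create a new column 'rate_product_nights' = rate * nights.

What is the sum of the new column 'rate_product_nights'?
5742

Step 1: For each record, compute rate * nights
Example calculations:
  93 * 7 = 651
  267 * 5 = 1335
  194 * 1 = 194
  ...
Step 2: Sum all derived values
Step 3: Total = 5742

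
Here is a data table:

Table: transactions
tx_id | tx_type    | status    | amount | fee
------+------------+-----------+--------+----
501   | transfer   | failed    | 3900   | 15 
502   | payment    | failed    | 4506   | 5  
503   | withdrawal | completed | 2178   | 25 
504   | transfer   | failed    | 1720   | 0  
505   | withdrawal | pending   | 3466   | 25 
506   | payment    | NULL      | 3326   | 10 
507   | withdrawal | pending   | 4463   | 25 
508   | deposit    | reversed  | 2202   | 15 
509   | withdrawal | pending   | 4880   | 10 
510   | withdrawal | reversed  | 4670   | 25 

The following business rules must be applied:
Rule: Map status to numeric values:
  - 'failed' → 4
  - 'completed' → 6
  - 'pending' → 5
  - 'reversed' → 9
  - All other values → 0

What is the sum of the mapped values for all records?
51

Step 1: Apply mapping to each record
Step 2: Count by status:
  'failed': 3 records × 4 = 12
  'completed': 1 records × 6 = 6
  'pending': 3 records × 5 = 15
  'reversed': 2 records × 9 = 18
Step 3: Sum all mapped values = 51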